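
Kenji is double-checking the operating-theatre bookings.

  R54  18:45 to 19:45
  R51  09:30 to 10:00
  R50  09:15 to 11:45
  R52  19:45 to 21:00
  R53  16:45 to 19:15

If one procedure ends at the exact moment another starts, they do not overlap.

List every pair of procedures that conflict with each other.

R50 & R51, R53 & R54

Two intervals overlap when each starts before the other ends.
Sorted by start: R50, R51, R53, R54, R52.
R51 starts before R50 ends → R50 and R51 overlap.
R53 starts after R50 ends, so R50 has no further overlaps.
R53 starts after R51 ends, so R51 has no further overlaps.
R54 starts before R53 ends → R53 and R54 overlap.
R52 starts after R53 ends.
R52 starts exactly when R54 ends (back-to-back, no overlap).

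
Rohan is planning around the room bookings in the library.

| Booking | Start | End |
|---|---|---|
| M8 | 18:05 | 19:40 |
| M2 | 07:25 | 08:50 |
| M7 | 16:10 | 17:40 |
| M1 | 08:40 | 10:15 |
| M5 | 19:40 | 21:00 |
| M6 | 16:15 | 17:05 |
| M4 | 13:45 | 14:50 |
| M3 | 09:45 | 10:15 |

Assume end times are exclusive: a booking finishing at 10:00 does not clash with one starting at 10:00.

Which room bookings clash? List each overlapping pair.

M1 & M2, M1 & M3, M6 & M7

Sorted by start: M2, M1, M3, M4, M7, M6, M8, M5.
M1 starts before M2 ends → M2 and M1 overlap.
M3 starts after M2 ends, so nothing later overlaps M2 either.
M3 starts before M1 ends → M1 and M3 overlap.
M4 starts after M1 ends, so nothing later overlaps M1 either.
M4 starts after M3 ends, so nothing later overlaps M3 either.
M7 starts after M4 ends, so nothing later overlaps M4 either.
M6 starts before M7 ends → M7 and M6 overlap.
M8 starts after M7 ends, so nothing later overlaps M7 either.
M8 starts after M6 ends, so nothing later overlaps M6 either.
M5 starts exactly when M8 ends (back-to-back, no overlap).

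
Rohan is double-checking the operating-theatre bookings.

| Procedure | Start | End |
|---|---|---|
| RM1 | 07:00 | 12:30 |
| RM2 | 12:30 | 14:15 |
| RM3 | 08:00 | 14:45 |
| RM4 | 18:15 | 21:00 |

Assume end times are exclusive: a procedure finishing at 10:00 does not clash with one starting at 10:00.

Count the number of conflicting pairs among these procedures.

2

Sorted by start: RM1, RM3, RM2, RM4.
RM3 starts before RM1 ends → RM1 and RM3 overlap.
RM2 starts exactly when RM1 ends (back-to-back, no overlap) — done with RM1.
RM2 starts before RM3 ends → RM3 and RM2 overlap.
RM4 starts after RM3 ends.
RM4 starts after RM2 ends.
Overlapping pairs: RM1 & RM3, RM2 & RM3 — 2 in total.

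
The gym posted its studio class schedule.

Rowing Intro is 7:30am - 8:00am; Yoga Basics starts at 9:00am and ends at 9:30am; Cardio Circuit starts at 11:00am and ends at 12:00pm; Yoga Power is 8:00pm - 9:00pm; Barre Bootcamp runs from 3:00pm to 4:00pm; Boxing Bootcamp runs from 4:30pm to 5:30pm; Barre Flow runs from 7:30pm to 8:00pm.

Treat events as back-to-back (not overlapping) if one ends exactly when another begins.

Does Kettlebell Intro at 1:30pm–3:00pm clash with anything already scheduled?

No — it doesn't clash with anything

Rowing Intro: ends 8:00am at or before Kettlebell Intro starts 1:30pm → clear.
Yoga Basics: ends 9:30am at or before Kettlebell Intro starts 1:30pm → clear.
Cardio Circuit: ends 12:00pm at or before Kettlebell Intro starts 1:30pm → clear.
Barre Bootcamp: starts 3:00pm at or after Kettlebell Intro ends 3:00pm → clear.
Boxing Bootcamp: starts 4:30pm at or after Kettlebell Intro ends 3:00pm → clear.
Barre Flow: starts 7:30pm at or after Kettlebell Intro ends 3:00pm → clear.
Yoga Power: starts 8:00pm at or after Kettlebell Intro ends 3:00pm → clear.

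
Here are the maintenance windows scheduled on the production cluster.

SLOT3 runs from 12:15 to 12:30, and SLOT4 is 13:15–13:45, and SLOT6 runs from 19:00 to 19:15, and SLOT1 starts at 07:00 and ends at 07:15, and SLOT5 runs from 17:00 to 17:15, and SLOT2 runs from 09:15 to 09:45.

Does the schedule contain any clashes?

No

Two intervals overlap when each starts before the other ends.
Sorted by start: SLOT1, SLOT2, SLOT3, SLOT4, SLOT5, SLOT6.
SLOT2 starts after SLOT1 ends; SLOT1 is clear from here.
SLOT3 starts after SLOT2 ends; SLOT2 is clear from here.
SLOT4 starts after SLOT3 ends; SLOT3 is clear from here.
SLOT5 starts after SLOT4 ends; SLOT4 is clear from here.
SLOT6 starts after SLOT5 ends.
Every pair is clear; the schedule has no overlaps.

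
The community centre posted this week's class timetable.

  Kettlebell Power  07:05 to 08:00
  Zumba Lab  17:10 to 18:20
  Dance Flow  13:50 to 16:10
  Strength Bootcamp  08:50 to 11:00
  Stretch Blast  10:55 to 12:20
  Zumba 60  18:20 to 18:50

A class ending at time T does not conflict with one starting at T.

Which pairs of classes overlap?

Sorted by start: Kettlebell Power, Strength Bootcamp, Stretch Blast, Dance Flow, Zumba Lab, Zumba 60.
Strength Bootcamp starts after Kettlebell Power ends; Kettlebell Power is clear from here.
Stretch Blast starts before Strength Bootcamp ends → Strength Bootcamp and Stretch Blast overlap.
Dance Flow starts after Strength Bootcamp ends; Strength Bootcamp is clear from here.
Dance Flow starts after Stretch Blast ends; Stretch Blast is clear from here.
Zumba Lab starts after Dance Flow ends; Dance Flow is clear from here.
Zumba 60 starts exactly when Zumba Lab ends (back-to-back, no overlap).

Strength Bootcamp & Stretch Blast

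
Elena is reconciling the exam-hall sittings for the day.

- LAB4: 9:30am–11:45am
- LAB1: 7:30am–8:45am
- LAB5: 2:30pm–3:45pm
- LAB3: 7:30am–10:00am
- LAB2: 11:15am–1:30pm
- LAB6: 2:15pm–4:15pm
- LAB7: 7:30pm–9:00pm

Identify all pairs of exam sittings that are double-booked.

Check each pair: they overlap iff neither finishes before the other starts.
Sorted by start: LAB1, LAB3, LAB4, LAB2, LAB6, LAB5, LAB7.
LAB3 starts before LAB1 ends → LAB1 and LAB3 overlap.
LAB4 starts after LAB1 ends — done with LAB1.
LAB4 starts before LAB3 ends → LAB3 and LAB4 overlap.
LAB2 starts after LAB3 ends — done with LAB3.
LAB2 starts before LAB4 ends → LAB4 and LAB2 overlap.
LAB6 starts after LAB4 ends — done with LAB4.
LAB6 starts after LAB2 ends — done with LAB2.
LAB5 starts before LAB6 ends → LAB6 and LAB5 overlap.
LAB7 starts after LAB6 ends.
LAB7 starts after LAB5 ends.

LAB1 & LAB3, LAB2 & LAB4, LAB3 & LAB4, LAB5 & LAB6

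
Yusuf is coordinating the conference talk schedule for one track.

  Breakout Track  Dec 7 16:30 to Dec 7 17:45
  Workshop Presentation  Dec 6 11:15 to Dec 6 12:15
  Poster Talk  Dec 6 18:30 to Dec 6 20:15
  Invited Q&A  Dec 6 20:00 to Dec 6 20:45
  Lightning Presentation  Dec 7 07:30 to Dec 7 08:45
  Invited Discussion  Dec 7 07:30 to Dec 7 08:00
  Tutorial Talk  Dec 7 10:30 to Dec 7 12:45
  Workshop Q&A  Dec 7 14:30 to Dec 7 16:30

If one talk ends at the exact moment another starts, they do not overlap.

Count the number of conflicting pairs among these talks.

2

Sorted by start: Workshop Presentation, Poster Talk, Invited Q&A, Lightning Presentation, Invited Discussion, Tutorial Talk, Workshop Q&A, Breakout Track.
Poster Talk starts after Workshop Presentation ends, so Workshop Presentation has no further overlaps.
Invited Q&A starts before Poster Talk ends → Poster Talk and Invited Q&A overlap.
Lightning Presentation starts after Poster Talk ends, so Poster Talk has no further overlaps.
Lightning Presentation starts after Invited Q&A ends, so Invited Q&A has no further overlaps.
Invited Discussion starts before Lightning Presentation ends → Lightning Presentation and Invited Discussion overlap.
Tutorial Talk starts after Lightning Presentation ends, so Lightning Presentation has no further overlaps.
Tutorial Talk starts after Invited Discussion ends, so Invited Discussion has no further overlaps.
Workshop Q&A starts after Tutorial Talk ends, so Tutorial Talk has no further overlaps.
Breakout Track starts exactly when Workshop Q&A ends (back-to-back, no overlap).
Overlapping pairs: Invited Discussion & Lightning Presentation, Invited Q&A & Poster Talk — 2 in total.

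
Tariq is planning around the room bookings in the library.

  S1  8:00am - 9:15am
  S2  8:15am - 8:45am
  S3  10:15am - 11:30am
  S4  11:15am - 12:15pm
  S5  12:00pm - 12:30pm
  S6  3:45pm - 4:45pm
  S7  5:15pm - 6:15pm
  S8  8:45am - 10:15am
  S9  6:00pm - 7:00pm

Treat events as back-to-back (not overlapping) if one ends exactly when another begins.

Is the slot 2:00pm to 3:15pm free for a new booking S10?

S1: ends 9:15am at or before S10 starts 2:00pm → clear.
S2: ends 8:45am at or before S10 starts 2:00pm → clear.
S8: ends 10:15am at or before S10 starts 2:00pm → clear.
S3: ends 11:30am at or before S10 starts 2:00pm → clear.
S4: ends 12:15pm at or before S10 starts 2:00pm → clear.
S5: ends 12:30pm at or before S10 starts 2:00pm → clear.
S6: starts 3:45pm at or after S10 ends 3:15pm → clear.
S7: starts 5:15pm at or after S10 ends 3:15pm → clear.
S9: starts 6:00pm at or after S10 ends 3:15pm → clear.

Yes — the slot is free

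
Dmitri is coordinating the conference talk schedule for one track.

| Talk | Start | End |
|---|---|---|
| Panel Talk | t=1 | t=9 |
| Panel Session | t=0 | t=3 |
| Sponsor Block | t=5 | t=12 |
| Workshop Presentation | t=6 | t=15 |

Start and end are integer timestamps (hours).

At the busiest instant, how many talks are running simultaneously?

Walk through starts and ends in time order (an end at T is processed before a start at T):
t=0 start Panel Session → 1
t=1 start Panel Talk → 2
t=3 end Panel Session → 1
t=5 start Sponsor Block → 2
t=6 start Workshop Presentation → 3
t=9 end Panel Talk → 2
t=12 end Sponsor Block → 1
t=15 end Workshop Presentation → 0
Peak is 3, at t=6 (Panel Talk, Sponsor Block, Workshop Presentation).

3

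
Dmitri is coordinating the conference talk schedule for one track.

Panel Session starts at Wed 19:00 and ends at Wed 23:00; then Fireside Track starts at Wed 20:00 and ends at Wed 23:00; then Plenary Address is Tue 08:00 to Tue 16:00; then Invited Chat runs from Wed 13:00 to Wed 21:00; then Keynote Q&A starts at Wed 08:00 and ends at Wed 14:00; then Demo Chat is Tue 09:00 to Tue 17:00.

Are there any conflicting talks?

Sorted by start: Plenary Address, Demo Chat, Keynote Q&A, Invited Chat, Panel Session, Fireside Track.
Demo Chat starts before Plenary Address ends → Plenary Address and Demo Chat overlap.
That's a conflict, so the schedule is not conflict-free.

Yes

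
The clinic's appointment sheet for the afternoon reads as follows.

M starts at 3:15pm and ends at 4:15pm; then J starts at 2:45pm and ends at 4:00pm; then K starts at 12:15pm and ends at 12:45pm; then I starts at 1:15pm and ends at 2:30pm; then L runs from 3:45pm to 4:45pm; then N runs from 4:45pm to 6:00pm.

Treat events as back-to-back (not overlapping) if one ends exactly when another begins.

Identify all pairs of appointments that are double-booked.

Two intervals overlap when each starts before the other ends.
Sorted by start: K, I, J, M, L, N.
I starts after K ends, so K has no further overlaps.
J starts after I ends, so I has no further overlaps.
M starts before J ends → J and M overlap.
L starts before J ends → J and L overlap.
N starts after J ends.
L starts before M ends → M and L overlap.
N starts after M ends.
N starts exactly when L ends (back-to-back, no overlap).

J & L, J & M, L & M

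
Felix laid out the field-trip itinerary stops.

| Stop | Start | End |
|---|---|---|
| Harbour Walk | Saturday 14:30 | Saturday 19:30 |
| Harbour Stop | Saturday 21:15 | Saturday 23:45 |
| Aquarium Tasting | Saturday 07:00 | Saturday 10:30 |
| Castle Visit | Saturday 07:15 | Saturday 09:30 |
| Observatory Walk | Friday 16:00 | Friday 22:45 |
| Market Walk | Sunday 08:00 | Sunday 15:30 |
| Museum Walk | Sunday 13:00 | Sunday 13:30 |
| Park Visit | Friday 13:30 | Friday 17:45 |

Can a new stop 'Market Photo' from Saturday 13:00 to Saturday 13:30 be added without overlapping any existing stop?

Yes — the slot is free

Park Visit: ends Friday 17:45 at or before Market Photo starts Saturday 13:00 → clear.
Observatory Walk: ends Friday 22:45 at or before Market Photo starts Saturday 13:00 → clear.
Aquarium Tasting: ends Saturday 10:30 at or before Market Photo starts Saturday 13:00 → clear.
Castle Visit: ends Saturday 09:30 at or before Market Photo starts Saturday 13:00 → clear.
Harbour Walk: starts Saturday 14:30 at or after Market Photo ends Saturday 13:30 → clear.
Harbour Stop: starts Saturday 21:15 at or after Market Photo ends Saturday 13:30 → clear.
Market Walk: starts Sunday 08:00 at or after Market Photo ends Saturday 13:30 → clear.
Museum Walk: starts Sunday 13:00 at or after Market Photo ends Saturday 13:30 → clear.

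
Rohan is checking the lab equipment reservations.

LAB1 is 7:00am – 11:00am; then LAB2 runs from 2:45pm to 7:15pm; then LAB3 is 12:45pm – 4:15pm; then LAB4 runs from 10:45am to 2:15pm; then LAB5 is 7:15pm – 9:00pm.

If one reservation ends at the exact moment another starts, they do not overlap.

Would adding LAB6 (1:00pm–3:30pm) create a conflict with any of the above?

LAB1: ends 11:00am at or before LAB6 starts 1:00pm → clear.
LAB4: starts 10:45am before LAB6 ends 3:30pm, and ends 2:15pm after LAB6 starts 1:00pm → overlap.
LAB3: starts 12:45pm before LAB6 ends 3:30pm, and ends 4:15pm after LAB6 starts 1:00pm → overlap.
LAB2: starts 2:45pm before LAB6 ends 3:30pm, and ends 7:15pm after LAB6 starts 1:00pm → overlap.
LAB5: starts 7:15pm at or after LAB6 ends 3:30pm → clear.
LAB6 overlaps LAB2, LAB3, LAB4.

Yes — it overlaps LAB2, LAB3, LAB4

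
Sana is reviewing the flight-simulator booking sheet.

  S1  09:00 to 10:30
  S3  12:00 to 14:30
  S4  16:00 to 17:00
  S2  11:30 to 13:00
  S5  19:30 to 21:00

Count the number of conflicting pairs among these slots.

Sorted by start: S1, S2, S3, S4, S5.
S2 starts after S1 ends — done with S1.
S3 starts before S2 ends → S2 and S3 overlap.
S4 starts after S2 ends — done with S2.
S4 starts after S3 ends — done with S3.
S5 starts after S4 ends.
Overlapping pairs: S2 & S3 — 1 in total.

1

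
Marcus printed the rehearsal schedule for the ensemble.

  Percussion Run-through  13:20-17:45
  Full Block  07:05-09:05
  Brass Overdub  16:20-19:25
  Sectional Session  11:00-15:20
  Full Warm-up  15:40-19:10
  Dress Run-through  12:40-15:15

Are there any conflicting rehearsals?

Yes

Sorted by start: Full Block, Sectional Session, Dress Run-through, Percussion Run-through, Full Warm-up, Brass Overdub.
Sectional Session starts after Full Block ends, so Full Block has no further overlaps.
Dress Run-through starts before Sectional Session ends → Sectional Session and Dress Run-through overlap.
That's a conflict, so the schedule is not conflict-free.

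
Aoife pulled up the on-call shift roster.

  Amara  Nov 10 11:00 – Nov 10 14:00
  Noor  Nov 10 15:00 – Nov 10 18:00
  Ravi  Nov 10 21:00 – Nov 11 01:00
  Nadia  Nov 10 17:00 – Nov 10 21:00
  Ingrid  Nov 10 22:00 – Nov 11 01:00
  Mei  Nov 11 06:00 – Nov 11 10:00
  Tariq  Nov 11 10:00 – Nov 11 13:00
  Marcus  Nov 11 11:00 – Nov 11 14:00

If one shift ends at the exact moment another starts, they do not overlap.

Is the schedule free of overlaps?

No

Sorted by start: Amara, Noor, Nadia, Ravi, Ingrid, Mei, Tariq, Marcus.
Noor starts after Amara ends — done with Amara.
Nadia starts before Noor ends → Noor and Nadia overlap.
That's a conflict, so the schedule is not conflict-free.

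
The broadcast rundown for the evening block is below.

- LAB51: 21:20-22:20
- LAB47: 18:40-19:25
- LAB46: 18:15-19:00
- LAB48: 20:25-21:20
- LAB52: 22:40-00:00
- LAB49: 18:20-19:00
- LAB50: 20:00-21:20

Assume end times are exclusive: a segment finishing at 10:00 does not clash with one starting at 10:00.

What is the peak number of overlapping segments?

3

Sweep the timeline, counting +1 at each start and −1 at each end (ends before starts at a tie):
18:15 start LAB46 → 1
18:20 start LAB49 → 2
18:40 start LAB47 → 3
19:00 end LAB46 → 2
19:00 end LAB49 → 1
19:25 end LAB47 → 0
20:00 start LAB50 → 1
20:25 start LAB48 → 2
21:20 end LAB48 → 1
21:20 end LAB50 → 0
21:20 start LAB51 → 1
22:20 end LAB51 → 0
22:40 start LAB52 → 1
00:00 end LAB52 → 0
Peak is 3, at 18:40 (LAB46, LAB47, LAB49).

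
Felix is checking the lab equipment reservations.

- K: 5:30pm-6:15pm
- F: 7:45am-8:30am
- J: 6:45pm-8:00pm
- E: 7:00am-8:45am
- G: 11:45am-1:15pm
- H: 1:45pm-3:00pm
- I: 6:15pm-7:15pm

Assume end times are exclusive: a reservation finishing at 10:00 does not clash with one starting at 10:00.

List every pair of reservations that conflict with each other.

E & F, I & J

Check each pair: they overlap iff neither finishes before the other starts.
Sorted by start: E, F, G, H, K, I, J.
F starts before E ends → E and F overlap.
G starts after E ends, so nothing later overlaps E either.
G starts after F ends, so nothing later overlaps F either.
H starts after G ends, so nothing later overlaps G either.
K starts after H ends, so nothing later overlaps H either.
I starts exactly when K ends (back-to-back, no overlap), so nothing later overlaps K either.
J starts before I ends → I and J overlap.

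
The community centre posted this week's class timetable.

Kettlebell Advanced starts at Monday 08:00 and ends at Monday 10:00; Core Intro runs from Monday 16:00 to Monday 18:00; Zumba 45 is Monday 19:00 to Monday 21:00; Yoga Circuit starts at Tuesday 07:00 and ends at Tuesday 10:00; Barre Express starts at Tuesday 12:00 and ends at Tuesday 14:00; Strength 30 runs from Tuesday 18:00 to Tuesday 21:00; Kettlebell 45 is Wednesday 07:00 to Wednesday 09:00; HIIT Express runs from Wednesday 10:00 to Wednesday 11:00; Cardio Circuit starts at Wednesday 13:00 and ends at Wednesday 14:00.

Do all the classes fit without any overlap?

Yes

Check each pair: they overlap iff neither finishes before the other starts.
Sorted by start: Kettlebell Advanced, Core Intro, Zumba 45, Yoga Circuit, Barre Express, Strength 30, Kettlebell 45, HIIT Express, Cardio Circuit.
Core Intro starts after Kettlebell Advanced ends, so Kettlebell Advanced has no further overlaps.
Zumba 45 starts after Core Intro ends, so Core Intro has no further overlaps.
Yoga Circuit starts after Zumba 45 ends, so Zumba 45 has no further overlaps.
Barre Express starts after Yoga Circuit ends, so Yoga Circuit has no further overlaps.
Strength 30 starts after Barre Express ends, so Barre Express has no further overlaps.
Kettlebell 45 starts after Strength 30 ends, so Strength 30 has no further overlaps.
HIIT Express starts after Kettlebell 45 ends, so Kettlebell 45 has no further overlaps.
Cardio Circuit starts after HIIT Express ends.
Every pair is clear; the schedule has no overlaps.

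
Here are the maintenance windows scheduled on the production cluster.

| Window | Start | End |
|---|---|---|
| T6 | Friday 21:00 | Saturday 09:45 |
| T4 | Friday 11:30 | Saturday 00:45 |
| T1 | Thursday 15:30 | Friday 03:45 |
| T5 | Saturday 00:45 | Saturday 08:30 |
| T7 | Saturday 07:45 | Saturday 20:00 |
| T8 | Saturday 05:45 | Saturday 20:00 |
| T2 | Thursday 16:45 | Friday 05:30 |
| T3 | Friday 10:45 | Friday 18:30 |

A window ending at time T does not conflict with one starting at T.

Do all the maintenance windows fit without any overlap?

Two intervals overlap when each starts before the other ends.
Sorted by start: T1, T2, T3, T4, T6, T5, T8, T7.
T2 starts before T1 ends → T1 and T2 overlap.
That's a conflict, so the schedule is not conflict-free.

No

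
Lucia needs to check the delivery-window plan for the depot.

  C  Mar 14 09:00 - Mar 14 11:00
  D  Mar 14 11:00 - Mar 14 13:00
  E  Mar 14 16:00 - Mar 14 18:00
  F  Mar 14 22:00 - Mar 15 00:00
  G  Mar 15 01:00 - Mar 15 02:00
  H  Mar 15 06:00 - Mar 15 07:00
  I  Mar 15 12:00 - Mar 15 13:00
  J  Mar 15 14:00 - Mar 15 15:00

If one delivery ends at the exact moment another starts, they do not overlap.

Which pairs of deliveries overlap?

Sorted by start: C, D, E, F, G, H, I, J.
D starts exactly when C ends (back-to-back, no overlap); C is clear from here.
E starts after D ends; D is clear from here.
F starts after E ends; E is clear from here.
G starts after F ends; F is clear from here.
H starts after G ends; G is clear from here.
I starts after H ends; H is clear from here.
J starts after I ends.

no conflicts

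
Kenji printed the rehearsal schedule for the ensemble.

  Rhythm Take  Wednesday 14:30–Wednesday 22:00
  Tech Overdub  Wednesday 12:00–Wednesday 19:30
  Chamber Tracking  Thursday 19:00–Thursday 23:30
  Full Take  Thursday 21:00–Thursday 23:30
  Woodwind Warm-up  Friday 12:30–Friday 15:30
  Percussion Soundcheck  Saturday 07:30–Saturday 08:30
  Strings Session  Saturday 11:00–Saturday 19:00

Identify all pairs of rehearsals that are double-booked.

Sorted by start: Tech Overdub, Rhythm Take, Chamber Tracking, Full Take, Woodwind Warm-up, Percussion Soundcheck, Strings Session.
Rhythm Take starts before Tech Overdub ends → Tech Overdub and Rhythm Take overlap.
Chamber Tracking starts after Tech Overdub ends — done with Tech Overdub.
Chamber Tracking starts after Rhythm Take ends — done with Rhythm Take.
Full Take starts before Chamber Tracking ends → Chamber Tracking and Full Take overlap.
Woodwind Warm-up starts after Chamber Tracking ends — done with Chamber Tracking.
Woodwind Warm-up starts after Full Take ends — done with Full Take.
Percussion Soundcheck starts after Woodwind Warm-up ends — done with Woodwind Warm-up.
Strings Session starts after Percussion Soundcheck ends.

Chamber Tracking & Full Take, Rhythm Take & Tech Overdub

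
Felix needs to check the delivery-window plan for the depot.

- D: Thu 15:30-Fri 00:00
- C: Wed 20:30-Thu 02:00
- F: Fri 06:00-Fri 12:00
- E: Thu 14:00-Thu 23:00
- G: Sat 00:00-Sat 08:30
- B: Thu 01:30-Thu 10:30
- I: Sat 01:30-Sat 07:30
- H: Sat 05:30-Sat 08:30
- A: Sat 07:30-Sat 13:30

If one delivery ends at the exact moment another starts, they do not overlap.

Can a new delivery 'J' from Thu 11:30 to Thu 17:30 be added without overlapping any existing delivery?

No — it overlaps D, E

C: ends Thu 02:00 at or before J starts Thu 11:30 → clear.
B: ends Thu 10:30 at or before J starts Thu 11:30 → clear.
E: starts Thu 14:00 before J ends Thu 17:30, and ends Thu 23:00 after J starts Thu 11:30 → overlap.
D: starts Thu 15:30 before J ends Thu 17:30, and ends Fri 00:00 after J starts Thu 11:30 → overlap.
F: starts Fri 06:00 at or after J ends Thu 17:30 → clear.
G: starts Sat 00:00 at or after J ends Thu 17:30 → clear.
I: starts Sat 01:30 at or after J ends Thu 17:30 → clear.
H: starts Sat 05:30 at or after J ends Thu 17:30 → clear.
A: starts Sat 07:30 at or after J ends Thu 17:30 → clear.
J overlaps D, E.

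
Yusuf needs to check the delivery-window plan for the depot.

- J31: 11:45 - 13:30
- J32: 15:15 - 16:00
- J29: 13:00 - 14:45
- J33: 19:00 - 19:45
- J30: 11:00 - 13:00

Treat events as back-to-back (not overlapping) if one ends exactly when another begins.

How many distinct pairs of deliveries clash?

Check each pair: they overlap iff neither finishes before the other starts.
Sorted by start: J30, J31, J29, J32, J33.
J31 starts before J30 ends → J30 and J31 overlap.
J29 starts exactly when J30 ends (back-to-back, no overlap), so nothing later overlaps J30 either.
J29 starts before J31 ends → J31 and J29 overlap.
J32 starts after J31 ends, so nothing later overlaps J31 either.
J32 starts after J29 ends, so nothing later overlaps J29 either.
J33 starts after J32 ends.
Overlapping pairs: J29 & J31, J30 & J31 — 2 in total.

2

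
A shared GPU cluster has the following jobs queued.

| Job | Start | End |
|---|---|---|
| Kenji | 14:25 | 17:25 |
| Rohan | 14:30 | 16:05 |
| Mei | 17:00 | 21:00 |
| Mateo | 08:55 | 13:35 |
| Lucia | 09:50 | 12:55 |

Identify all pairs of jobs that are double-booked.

Sorted by start: Mateo, Lucia, Kenji, Rohan, Mei.
Lucia starts before Mateo ends → Mateo and Lucia overlap.
Kenji starts after Mateo ends — done with Mateo.
Kenji starts after Lucia ends — done with Lucia.
Rohan starts before Kenji ends → Kenji and Rohan overlap.
Mei starts before Kenji ends → Kenji and Mei overlap.
Mei starts after Rohan ends.

Kenji & Mei, Kenji & Rohan, Lucia & Mateo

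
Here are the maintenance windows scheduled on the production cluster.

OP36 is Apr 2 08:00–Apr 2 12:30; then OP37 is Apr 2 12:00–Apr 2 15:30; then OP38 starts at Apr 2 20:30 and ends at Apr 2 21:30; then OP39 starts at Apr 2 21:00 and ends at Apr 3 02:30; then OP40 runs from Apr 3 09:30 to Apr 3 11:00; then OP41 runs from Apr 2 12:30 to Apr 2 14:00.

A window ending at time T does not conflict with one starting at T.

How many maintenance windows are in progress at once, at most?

2

Sweep the timeline, counting +1 at each start and −1 at each end (ends before starts at a tie):
Apr 2 08:00 start OP36 → 1
Apr 2 12:00 start OP37 → 2
Apr 2 12:30 end OP36 → 1
Apr 2 12:30 start OP41 → 2
Apr 2 14:00 end OP41 → 1
Apr 2 15:30 end OP37 → 0
Apr 2 20:30 start OP38 → 1
Apr 2 21:00 start OP39 → 2
Apr 2 21:30 end OP38 → 1
Apr 3 02:30 end OP39 → 0
Apr 3 09:30 start OP40 → 1
Apr 3 11:00 end OP40 → 0
Peak is 2, at Apr 2 12:00 (OP36, OP37).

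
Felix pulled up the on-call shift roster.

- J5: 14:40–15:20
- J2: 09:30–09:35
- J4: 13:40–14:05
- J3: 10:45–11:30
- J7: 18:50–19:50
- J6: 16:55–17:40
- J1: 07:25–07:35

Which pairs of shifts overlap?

Sorted by start: J1, J2, J3, J4, J5, J6, J7.
J2 starts after J1 ends, so J1 has no further overlaps.
J3 starts after J2 ends, so J2 has no further overlaps.
J4 starts after J3 ends, so J3 has no further overlaps.
J5 starts after J4 ends, so J4 has no further overlaps.
J6 starts after J5 ends, so J5 has no further overlaps.
J7 starts after J6 ends.

no overlapping pairs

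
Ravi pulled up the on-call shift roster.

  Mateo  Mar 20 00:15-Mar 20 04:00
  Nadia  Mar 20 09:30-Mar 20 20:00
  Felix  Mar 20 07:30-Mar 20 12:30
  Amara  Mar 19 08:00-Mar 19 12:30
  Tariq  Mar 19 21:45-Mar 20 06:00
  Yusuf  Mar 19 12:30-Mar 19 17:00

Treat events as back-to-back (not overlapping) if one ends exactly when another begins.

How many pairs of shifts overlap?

Sorted by start: Amara, Yusuf, Tariq, Mateo, Felix, Nadia.
Yusuf starts exactly when Amara ends (back-to-back, no overlap) — done with Amara.
Tariq starts after Yusuf ends — done with Yusuf.
Mateo starts before Tariq ends → Tariq and Mateo overlap.
Felix starts after Tariq ends — done with Tariq.
Felix starts after Mateo ends — done with Mateo.
Nadia starts before Felix ends → Felix and Nadia overlap.
Overlapping pairs: Felix & Nadia, Mateo & Tariq — 2 in total.

2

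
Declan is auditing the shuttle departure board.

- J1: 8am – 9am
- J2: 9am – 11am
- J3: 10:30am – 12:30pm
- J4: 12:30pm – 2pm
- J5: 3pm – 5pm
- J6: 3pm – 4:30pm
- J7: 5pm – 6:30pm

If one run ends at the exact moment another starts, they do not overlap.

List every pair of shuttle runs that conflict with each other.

Sorted by start: J1, J2, J3, J4, J5, J6, J7.
J2 starts exactly when J1 ends (back-to-back, no overlap), so nothing later overlaps J1 either.
J3 starts before J2 ends → J2 and J3 overlap.
J4 starts after J2 ends, so nothing later overlaps J2 either.
J4 starts exactly when J3 ends (back-to-back, no overlap), so nothing later overlaps J3 either.
J5 starts after J4 ends, so nothing later overlaps J4 either.
J6 starts before J5 ends → J5 and J6 overlap.
J7 starts exactly when J5 ends (back-to-back, no overlap).
J7 starts after J6 ends.

J2 & J3, J5 & J6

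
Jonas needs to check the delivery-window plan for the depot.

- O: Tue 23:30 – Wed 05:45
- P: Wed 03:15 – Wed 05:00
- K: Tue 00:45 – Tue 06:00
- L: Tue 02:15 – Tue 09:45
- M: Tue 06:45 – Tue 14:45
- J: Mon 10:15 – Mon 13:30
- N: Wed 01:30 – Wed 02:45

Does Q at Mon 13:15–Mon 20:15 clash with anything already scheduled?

Yes — it overlaps J

J: starts Mon 10:15 before Q ends Mon 20:15, and ends Mon 13:30 after Q starts Mon 13:15 → overlap.
K: starts Tue 00:45 at or after Q ends Mon 20:15 → clear.
L: starts Tue 02:15 at or after Q ends Mon 20:15 → clear.
M: starts Tue 06:45 at or after Q ends Mon 20:15 → clear.
O: starts Tue 23:30 at or after Q ends Mon 20:15 → clear.
N: starts Wed 01:30 at or after Q ends Mon 20:15 → clear.
P: starts Wed 03:15 at or after Q ends Mon 20:15 → clear.
Q overlaps J.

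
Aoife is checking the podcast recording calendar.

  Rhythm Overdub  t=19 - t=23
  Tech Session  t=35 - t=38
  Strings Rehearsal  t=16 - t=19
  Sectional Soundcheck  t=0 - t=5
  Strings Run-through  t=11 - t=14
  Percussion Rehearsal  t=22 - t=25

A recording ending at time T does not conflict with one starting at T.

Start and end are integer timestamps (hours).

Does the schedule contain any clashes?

Sorted by start: Sectional Soundcheck, Strings Run-through, Strings Rehearsal, Rhythm Overdub, Percussion Rehearsal, Tech Session.
Strings Run-through starts after Sectional Soundcheck ends, so Sectional Soundcheck has no further overlaps.
Strings Rehearsal starts after Strings Run-through ends, so Strings Run-through has no further overlaps.
Rhythm Overdub starts exactly when Strings Rehearsal ends (back-to-back, no overlap), so Strings Rehearsal has no further overlaps.
Percussion Rehearsal starts before Rhythm Overdub ends → Rhythm Overdub and Percussion Rehearsal overlap.
That's a conflict, so the schedule is not conflict-free.

Yes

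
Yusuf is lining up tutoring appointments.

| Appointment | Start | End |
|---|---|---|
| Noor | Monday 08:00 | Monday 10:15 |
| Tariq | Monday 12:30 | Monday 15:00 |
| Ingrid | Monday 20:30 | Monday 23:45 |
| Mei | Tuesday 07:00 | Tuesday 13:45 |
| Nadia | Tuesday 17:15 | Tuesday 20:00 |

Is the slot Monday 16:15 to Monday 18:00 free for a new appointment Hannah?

Noor: ends Monday 10:15 at or before Hannah starts Monday 16:15 → clear.
Tariq: ends Monday 15:00 at or before Hannah starts Monday 16:15 → clear.
Ingrid: starts Monday 20:30 at or after Hannah ends Monday 18:00 → clear.
Mei: starts Tuesday 07:00 at or after Hannah ends Monday 18:00 → clear.
Nadia: starts Tuesday 17:15 at or after Hannah ends Monday 18:00 → clear.

Yes — the slot is free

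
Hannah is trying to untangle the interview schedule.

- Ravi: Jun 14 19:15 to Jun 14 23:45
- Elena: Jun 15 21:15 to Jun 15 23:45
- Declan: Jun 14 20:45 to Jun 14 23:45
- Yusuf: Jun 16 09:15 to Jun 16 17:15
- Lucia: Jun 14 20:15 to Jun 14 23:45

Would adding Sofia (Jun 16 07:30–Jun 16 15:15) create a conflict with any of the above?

Ravi: ends Jun 14 23:45 at or before Sofia starts Jun 16 07:30 → clear.
Lucia: ends Jun 14 23:45 at or before Sofia starts Jun 16 07:30 → clear.
Declan: ends Jun 14 23:45 at or before Sofia starts Jun 16 07:30 → clear.
Elena: ends Jun 15 23:45 at or before Sofia starts Jun 16 07:30 → clear.
Yusuf: starts Jun 16 09:15 before Sofia ends Jun 16 15:15, and ends Jun 16 17:15 after Sofia starts Jun 16 07:30 → overlap.
Sofia overlaps Yusuf.

Yes — it overlaps Yusuf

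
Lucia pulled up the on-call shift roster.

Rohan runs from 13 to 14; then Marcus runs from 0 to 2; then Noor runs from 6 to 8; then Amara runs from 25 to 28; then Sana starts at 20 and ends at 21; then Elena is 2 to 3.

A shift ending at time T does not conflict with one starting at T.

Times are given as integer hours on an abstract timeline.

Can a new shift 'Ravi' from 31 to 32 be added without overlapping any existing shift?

Yes — the slot is free

Marcus: ends 2 at or before Ravi starts 31 → clear.
Elena: ends 3 at or before Ravi starts 31 → clear.
Noor: ends 8 at or before Ravi starts 31 → clear.
Rohan: ends 14 at or before Ravi starts 31 → clear.
Sana: ends 21 at or before Ravi starts 31 → clear.
Amara: ends 28 at or before Ravi starts 31 → clear.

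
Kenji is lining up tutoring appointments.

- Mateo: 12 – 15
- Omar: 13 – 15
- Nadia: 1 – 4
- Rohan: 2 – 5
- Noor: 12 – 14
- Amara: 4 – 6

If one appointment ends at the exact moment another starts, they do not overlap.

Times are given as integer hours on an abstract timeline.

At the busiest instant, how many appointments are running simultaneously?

3

Sort all start/end points and keep a running count:
1 start Nadia → 1
2 start Rohan → 2
4 end Nadia → 1
4 start Amara → 2
5 end Rohan → 1
6 end Amara → 0
12 start Mateo → 1
12 start Noor → 2
13 start Omar → 3
14 end Noor → 2
15 end Mateo → 1
15 end Omar → 0
Peak is 3, at 13 (Mateo, Noor, Omar).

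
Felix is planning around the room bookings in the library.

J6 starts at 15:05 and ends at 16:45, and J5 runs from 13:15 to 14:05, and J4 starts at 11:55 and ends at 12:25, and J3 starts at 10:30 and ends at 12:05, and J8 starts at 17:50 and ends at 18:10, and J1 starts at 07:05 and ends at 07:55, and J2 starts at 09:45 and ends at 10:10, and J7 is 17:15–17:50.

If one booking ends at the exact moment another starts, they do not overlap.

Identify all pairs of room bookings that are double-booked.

J3 & J4

Two intervals overlap when each starts before the other ends.
Sorted by start: J1, J2, J3, J4, J5, J6, J7, J8.
J2 starts after J1 ends, so J1 has no further overlaps.
J3 starts after J2 ends, so J2 has no further overlaps.
J4 starts before J3 ends → J3 and J4 overlap.
J5 starts after J3 ends, so J3 has no further overlaps.
J5 starts after J4 ends, so J4 has no further overlaps.
J6 starts after J5 ends, so J5 has no further overlaps.
J7 starts after J6 ends, so J6 has no further overlaps.
J8 starts exactly when J7 ends (back-to-back, no overlap).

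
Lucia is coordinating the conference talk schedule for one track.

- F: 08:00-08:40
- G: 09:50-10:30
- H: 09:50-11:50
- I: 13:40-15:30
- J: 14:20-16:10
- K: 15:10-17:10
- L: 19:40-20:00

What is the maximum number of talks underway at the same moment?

Walk through starts and ends in time order (an end at T is processed before a start at T):
08:00 start F → 1
08:40 end F → 0
09:50 start G → 1
09:50 start H → 2
10:30 end G → 1
11:50 end H → 0
13:40 start I → 1
14:20 start J → 2
15:10 start K → 3
15:30 end I → 2
16:10 end J → 1
17:10 end K → 0
19:40 start L → 1
20:00 end L → 0
Peak is 3, at 15:10 (I, J, K).

3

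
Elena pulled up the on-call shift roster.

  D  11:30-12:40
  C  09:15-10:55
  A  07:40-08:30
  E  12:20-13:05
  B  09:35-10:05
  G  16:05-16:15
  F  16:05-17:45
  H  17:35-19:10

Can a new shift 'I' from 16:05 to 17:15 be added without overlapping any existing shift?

A: ends 08:30 at or before I starts 16:05 → clear.
C: ends 10:55 at or before I starts 16:05 → clear.
B: ends 10:05 at or before I starts 16:05 → clear.
D: ends 12:40 at or before I starts 16:05 → clear.
E: ends 13:05 at or before I starts 16:05 → clear.
F: starts 16:05 before I ends 17:15, and ends 17:45 after I starts 16:05 → overlap.
G: starts 16:05 before I ends 17:15, and ends 16:15 after I starts 16:05 → overlap.
H: starts 17:35 at or after I ends 17:15 → clear.
I overlaps F, G.

No — it overlaps F, G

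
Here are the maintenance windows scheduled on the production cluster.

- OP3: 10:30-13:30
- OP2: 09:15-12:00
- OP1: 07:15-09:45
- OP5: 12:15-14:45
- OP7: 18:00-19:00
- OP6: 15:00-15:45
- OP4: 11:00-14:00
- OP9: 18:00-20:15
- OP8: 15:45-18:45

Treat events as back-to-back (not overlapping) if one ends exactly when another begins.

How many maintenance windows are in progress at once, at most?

3

Walk through starts and ends in time order (an end at T is processed before a start at T):
07:15 start OP1 → 1
09:15 start OP2 → 2
09:45 end OP1 → 1
10:30 start OP3 → 2
11:00 start OP4 → 3
12:00 end OP2 → 2
12:15 start OP5 → 3
13:30 end OP3 → 2
14:00 end OP4 → 1
14:45 end OP5 → 0
15:00 start OP6 → 1
15:45 end OP6 → 0
15:45 start OP8 → 1
18:00 start OP7 → 2
18:00 start OP9 → 3
18:45 end OP8 → 2
19:00 end OP7 → 1
20:15 end OP9 → 0
Peak is 3, at 11:00 (OP2, OP3, OP4).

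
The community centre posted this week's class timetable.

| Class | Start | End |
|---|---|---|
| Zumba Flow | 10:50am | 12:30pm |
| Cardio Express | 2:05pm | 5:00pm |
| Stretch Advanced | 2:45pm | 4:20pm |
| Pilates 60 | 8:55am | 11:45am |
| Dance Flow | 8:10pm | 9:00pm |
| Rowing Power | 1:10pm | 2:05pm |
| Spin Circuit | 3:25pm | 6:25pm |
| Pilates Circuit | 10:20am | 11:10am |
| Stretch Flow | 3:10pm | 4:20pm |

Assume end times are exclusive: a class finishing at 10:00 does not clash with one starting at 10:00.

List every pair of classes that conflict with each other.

Sorted by start: Pilates 60, Pilates Circuit, Zumba Flow, Rowing Power, Cardio Express, Stretch Advanced, Stretch Flow, Spin Circuit, Dance Flow.
Pilates Circuit starts before Pilates 60 ends → Pilates 60 and Pilates Circuit overlap.
Zumba Flow starts before Pilates 60 ends → Pilates 60 and Zumba Flow overlap.
Rowing Power starts after Pilates 60 ends, so Pilates 60 has no further overlaps.
Zumba Flow starts before Pilates Circuit ends → Pilates Circuit and Zumba Flow overlap.
Rowing Power starts after Pilates Circuit ends, so Pilates Circuit has no further overlaps.
Rowing Power starts after Zumba Flow ends, so Zumba Flow has no further overlaps.
Cardio Express starts exactly when Rowing Power ends (back-to-back, no overlap), so Rowing Power has no further overlaps.
Stretch Advanced starts before Cardio Express ends → Cardio Express and Stretch Advanced overlap.
Stretch Flow starts before Cardio Express ends → Cardio Express and Stretch Flow overlap.
Spin Circuit starts before Cardio Express ends → Cardio Express and Spin Circuit overlap.
Dance Flow starts after Cardio Express ends.
Stretch Flow starts before Stretch Advanced ends → Stretch Advanced and Stretch Flow overlap.
Spin Circuit starts before Stretch Advanced ends → Stretch Advanced and Spin Circuit overlap.
Dance Flow starts after Stretch Advanced ends.
Spin Circuit starts before Stretch Flow ends → Stretch Flow and Spin Circuit overlap.
Dance Flow starts after Stretch Flow ends.
Dance Flow starts after Spin Circuit ends.

Cardio Express & Spin Circuit, Cardio Express & Stretch Advanced, Cardio Express & Stretch Flow, Pilates 60 & Pilates Circuit, Pilates 60 & Zumba Flow, Pilates Circuit & Zumba Flow, Spin Circuit & Stretch Advanced, Spin Circuit & Stretch Flow, Stretch Advanced & Stretch Flow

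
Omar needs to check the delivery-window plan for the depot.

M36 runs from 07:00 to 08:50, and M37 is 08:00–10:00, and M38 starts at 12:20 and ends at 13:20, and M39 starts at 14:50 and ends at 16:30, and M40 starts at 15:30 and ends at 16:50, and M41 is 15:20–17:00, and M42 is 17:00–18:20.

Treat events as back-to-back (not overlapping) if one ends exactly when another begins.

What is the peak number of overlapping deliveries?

3

Walk through starts and ends in time order (an end at T is processed before a start at T):
07:00 start M36 → 1
08:00 start M37 → 2
08:50 end M36 → 1
10:00 end M37 → 0
12:20 start M38 → 1
13:20 end M38 → 0
14:50 start M39 → 1
15:20 start M41 → 2
15:30 start M40 → 3
16:30 end M39 → 2
16:50 end M40 → 1
17:00 end M41 → 0
17:00 start M42 → 1
18:20 end M42 → 0
Peak is 3, at 15:30 (M39, M40, M41).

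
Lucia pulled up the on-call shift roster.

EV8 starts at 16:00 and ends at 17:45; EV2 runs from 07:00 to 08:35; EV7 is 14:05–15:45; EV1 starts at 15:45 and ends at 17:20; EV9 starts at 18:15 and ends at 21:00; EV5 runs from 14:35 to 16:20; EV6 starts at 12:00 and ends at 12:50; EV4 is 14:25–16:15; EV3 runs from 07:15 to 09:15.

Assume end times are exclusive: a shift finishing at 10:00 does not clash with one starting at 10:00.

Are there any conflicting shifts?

Yes

Two intervals overlap when each starts before the other ends.
Sorted by start: EV2, EV3, EV6, EV7, EV4, EV5, EV1, EV8, EV9.
EV3 starts before EV2 ends → EV2 and EV3 overlap.
That's a conflict, so the schedule is not conflict-free.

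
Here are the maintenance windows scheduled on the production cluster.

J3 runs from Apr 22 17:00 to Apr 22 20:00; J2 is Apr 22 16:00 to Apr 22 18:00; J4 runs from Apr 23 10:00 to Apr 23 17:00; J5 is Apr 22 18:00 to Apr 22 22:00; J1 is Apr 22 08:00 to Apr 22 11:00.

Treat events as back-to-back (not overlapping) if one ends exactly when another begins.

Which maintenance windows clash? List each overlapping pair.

Sorted by start: J1, J2, J3, J5, J4.
J2 starts after J1 ends; J1 is clear from here.
J3 starts before J2 ends → J2 and J3 overlap.
J5 starts exactly when J2 ends (back-to-back, no overlap); J2 is clear from here.
J5 starts before J3 ends → J3 and J5 overlap.
J4 starts after J3 ends.
J4 starts after J5 ends.

J2 & J3, J3 & J5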